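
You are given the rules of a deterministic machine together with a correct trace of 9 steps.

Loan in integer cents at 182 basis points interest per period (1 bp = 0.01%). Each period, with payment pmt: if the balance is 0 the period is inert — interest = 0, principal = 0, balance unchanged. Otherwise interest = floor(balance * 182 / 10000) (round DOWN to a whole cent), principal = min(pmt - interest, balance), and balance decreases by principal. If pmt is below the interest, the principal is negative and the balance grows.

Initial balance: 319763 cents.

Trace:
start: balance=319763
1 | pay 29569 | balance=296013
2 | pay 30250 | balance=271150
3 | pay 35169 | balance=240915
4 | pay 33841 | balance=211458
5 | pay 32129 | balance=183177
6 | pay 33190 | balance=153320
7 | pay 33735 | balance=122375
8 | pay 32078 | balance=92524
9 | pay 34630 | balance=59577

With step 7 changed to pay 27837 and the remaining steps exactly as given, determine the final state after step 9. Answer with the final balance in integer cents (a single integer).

65692

(re-executing from step 7 with the substitution; state before step 7: balance=153320)
7 | pay 27837 | balance=128273
8 | pay 32078 | balance=98529
9 | pay 34630 | balance=65692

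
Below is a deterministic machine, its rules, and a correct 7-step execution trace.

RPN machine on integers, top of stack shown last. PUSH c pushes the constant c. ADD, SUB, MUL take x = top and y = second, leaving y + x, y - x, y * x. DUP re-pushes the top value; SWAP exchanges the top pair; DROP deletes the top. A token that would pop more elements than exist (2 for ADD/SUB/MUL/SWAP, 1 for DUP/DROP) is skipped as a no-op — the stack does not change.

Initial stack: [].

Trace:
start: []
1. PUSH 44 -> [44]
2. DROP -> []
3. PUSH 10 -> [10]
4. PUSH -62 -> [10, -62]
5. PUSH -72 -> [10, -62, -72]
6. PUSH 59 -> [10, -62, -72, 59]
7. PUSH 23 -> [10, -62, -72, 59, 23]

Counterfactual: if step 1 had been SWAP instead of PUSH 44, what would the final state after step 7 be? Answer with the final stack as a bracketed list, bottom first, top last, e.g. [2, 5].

(re-executing from step 1 with the substitution; state before step 1: [])
1. SWAP -> []
2. DROP -> []
3. PUSH 10 -> [10]
4. PUSH -62 -> [10, -62]
5. PUSH -72 -> [10, -62, -72]
6. PUSH 59 -> [10, -62, -72, 59]
7. PUSH 23 -> [10, -62, -72, 59, 23]

[10, -62, -72, 59, 23]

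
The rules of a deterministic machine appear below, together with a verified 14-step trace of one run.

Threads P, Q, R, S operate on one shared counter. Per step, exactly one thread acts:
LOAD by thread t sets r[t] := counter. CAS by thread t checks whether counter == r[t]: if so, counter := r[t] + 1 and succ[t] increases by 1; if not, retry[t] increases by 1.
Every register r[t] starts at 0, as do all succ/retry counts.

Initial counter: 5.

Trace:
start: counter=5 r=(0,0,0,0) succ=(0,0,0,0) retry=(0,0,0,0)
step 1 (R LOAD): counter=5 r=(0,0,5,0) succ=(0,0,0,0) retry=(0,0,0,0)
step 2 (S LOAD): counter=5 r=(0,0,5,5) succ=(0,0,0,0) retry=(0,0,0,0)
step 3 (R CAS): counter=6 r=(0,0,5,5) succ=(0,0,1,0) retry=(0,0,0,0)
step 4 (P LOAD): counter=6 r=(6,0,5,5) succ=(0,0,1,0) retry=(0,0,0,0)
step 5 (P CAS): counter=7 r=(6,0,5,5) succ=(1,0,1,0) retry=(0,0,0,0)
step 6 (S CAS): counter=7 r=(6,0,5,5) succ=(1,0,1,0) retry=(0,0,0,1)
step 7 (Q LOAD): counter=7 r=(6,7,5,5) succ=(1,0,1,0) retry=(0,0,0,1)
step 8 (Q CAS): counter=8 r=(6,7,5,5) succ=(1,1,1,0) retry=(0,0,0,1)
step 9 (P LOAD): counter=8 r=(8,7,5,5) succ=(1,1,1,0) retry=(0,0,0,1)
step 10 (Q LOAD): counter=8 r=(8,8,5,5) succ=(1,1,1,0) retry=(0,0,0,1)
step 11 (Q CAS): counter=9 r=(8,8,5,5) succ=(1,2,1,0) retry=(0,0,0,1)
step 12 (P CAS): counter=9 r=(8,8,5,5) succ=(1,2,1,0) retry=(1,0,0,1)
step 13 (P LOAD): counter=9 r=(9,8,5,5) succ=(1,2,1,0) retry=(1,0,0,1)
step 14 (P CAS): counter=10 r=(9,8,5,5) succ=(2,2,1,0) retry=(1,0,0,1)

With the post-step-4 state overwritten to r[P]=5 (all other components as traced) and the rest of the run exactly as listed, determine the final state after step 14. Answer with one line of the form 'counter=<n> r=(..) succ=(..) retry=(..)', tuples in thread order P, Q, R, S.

state after step 4 := counter=6 r=(5,0,5,5) succ=(0,0,1,0) retry=(0,0,0,0)
step 5 (P CAS): counter=6 r=(5,0,5,5) succ=(0,0,1,0) retry=(1,0,0,0)
step 6 (S CAS): counter=6 r=(5,0,5,5) succ=(0,0,1,0) retry=(1,0,0,1)
step 7 (Q LOAD): counter=6 r=(5,6,5,5) succ=(0,0,1,0) retry=(1,0,0,1)
step 8 (Q CAS): counter=7 r=(5,6,5,5) succ=(0,1,1,0) retry=(1,0,0,1)
step 9 (P LOAD): counter=7 r=(7,6,5,5) succ=(0,1,1,0) retry=(1,0,0,1)
step 10 (Q LOAD): counter=7 r=(7,7,5,5) succ=(0,1,1,0) retry=(1,0,0,1)
step 11 (Q CAS): counter=8 r=(7,7,5,5) succ=(0,2,1,0) retry=(1,0,0,1)
step 12 (P CAS): counter=8 r=(7,7,5,5) succ=(0,2,1,0) retry=(2,0,0,1)
step 13 (P LOAD): counter=8 r=(8,7,5,5) succ=(0,2,1,0) retry=(2,0,0,1)
step 14 (P CAS): counter=9 r=(8,7,5,5) succ=(1,2,1,0) retry=(2,0,0,1)

counter=9 r=(8,7,5,5) succ=(1,2,1,0) retry=(2,0,0,1)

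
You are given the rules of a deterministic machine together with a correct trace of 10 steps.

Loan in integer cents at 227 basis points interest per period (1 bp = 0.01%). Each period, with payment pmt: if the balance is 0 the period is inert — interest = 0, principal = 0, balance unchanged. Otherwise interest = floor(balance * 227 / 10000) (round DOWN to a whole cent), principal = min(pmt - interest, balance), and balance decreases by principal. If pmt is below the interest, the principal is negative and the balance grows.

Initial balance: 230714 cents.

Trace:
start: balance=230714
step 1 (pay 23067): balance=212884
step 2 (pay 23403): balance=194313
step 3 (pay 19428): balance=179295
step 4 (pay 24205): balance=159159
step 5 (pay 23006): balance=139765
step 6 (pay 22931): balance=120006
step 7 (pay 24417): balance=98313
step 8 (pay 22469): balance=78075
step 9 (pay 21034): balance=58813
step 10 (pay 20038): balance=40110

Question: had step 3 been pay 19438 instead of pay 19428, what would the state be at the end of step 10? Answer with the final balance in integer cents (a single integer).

(re-executing from step 3 with the substitution; state before step 3: balance=194313)
step 3 (pay 19438): balance=179285
step 4 (pay 24205): balance=159149
step 5 (pay 23006): balance=139755
step 6 (pay 22931): balance=119996
step 7 (pay 24417): balance=98302
step 8 (pay 22469): balance=78064
step 9 (pay 21034): balance=58802
step 10 (pay 20038): balance=40098

40098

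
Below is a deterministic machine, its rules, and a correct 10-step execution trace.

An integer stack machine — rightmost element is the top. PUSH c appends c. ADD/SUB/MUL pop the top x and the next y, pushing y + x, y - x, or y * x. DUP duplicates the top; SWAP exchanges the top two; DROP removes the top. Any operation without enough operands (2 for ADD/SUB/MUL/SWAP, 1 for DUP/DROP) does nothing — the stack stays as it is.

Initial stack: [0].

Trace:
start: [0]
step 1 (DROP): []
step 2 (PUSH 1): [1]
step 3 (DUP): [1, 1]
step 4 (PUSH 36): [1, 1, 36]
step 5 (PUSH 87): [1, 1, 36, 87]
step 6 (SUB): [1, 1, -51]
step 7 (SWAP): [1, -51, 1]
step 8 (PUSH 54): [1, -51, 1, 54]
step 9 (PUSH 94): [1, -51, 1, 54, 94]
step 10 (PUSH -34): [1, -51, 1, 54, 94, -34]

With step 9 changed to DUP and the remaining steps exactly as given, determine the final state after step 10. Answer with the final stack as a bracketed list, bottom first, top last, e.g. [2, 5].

[1, -51, 1, 54, 54, -34]

(re-executing from step 9 with the substitution; state before step 9: [1, -51, 1, 54])
step 9 (DUP): [1, -51, 1, 54, 54]
step 10 (PUSH -34): [1, -51, 1, 54, 54, -34]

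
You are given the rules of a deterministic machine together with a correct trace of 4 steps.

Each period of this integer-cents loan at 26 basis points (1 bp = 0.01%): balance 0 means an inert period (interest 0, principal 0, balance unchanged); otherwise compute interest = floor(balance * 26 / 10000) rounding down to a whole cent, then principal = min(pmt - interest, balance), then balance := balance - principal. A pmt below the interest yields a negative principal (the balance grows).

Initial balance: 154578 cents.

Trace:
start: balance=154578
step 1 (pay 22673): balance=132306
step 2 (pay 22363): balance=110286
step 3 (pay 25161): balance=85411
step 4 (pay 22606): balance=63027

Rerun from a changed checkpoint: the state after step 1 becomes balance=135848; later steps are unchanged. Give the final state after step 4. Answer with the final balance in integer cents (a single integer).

state after step 1 := balance=135848
step 2 (pay 22363): balance=113838
step 3 (pay 25161): balance=88972
step 4 (pay 22606): balance=66597

66597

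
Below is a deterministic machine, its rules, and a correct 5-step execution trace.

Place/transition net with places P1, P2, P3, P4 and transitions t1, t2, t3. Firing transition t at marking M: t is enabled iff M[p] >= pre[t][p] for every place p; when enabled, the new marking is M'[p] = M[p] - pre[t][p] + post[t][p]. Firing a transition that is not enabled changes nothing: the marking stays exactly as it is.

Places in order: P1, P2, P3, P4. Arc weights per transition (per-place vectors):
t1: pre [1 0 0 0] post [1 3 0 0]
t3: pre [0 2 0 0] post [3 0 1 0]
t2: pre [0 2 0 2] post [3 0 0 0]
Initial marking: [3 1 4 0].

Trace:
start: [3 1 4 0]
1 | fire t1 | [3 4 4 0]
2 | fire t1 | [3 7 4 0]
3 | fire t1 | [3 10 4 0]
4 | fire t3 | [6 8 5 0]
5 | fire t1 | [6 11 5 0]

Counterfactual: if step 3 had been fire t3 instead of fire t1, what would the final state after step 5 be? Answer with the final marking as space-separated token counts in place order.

9 6 6 0

(re-executing from step 3 with the substitution; state before step 3: [3 7 4 0])
3 | fire t3 | [6 5 5 0]
4 | fire t3 | [9 3 6 0]
5 | fire t1 | [9 6 6 0]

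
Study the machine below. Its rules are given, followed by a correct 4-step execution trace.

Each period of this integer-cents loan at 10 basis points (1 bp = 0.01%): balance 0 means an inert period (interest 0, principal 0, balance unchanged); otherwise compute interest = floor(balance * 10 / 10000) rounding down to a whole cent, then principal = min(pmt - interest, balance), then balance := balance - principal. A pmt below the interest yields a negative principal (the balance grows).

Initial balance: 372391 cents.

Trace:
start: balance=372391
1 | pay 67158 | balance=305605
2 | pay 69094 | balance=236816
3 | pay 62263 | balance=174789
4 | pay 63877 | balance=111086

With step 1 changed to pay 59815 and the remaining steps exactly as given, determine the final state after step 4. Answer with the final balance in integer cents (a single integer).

(re-executing from step 1 with the substitution; state before step 1: balance=372391)
1 | pay 59815 | balance=312948
2 | pay 69094 | balance=244166
3 | pay 62263 | balance=182147
4 | pay 63877 | balance=118452

118452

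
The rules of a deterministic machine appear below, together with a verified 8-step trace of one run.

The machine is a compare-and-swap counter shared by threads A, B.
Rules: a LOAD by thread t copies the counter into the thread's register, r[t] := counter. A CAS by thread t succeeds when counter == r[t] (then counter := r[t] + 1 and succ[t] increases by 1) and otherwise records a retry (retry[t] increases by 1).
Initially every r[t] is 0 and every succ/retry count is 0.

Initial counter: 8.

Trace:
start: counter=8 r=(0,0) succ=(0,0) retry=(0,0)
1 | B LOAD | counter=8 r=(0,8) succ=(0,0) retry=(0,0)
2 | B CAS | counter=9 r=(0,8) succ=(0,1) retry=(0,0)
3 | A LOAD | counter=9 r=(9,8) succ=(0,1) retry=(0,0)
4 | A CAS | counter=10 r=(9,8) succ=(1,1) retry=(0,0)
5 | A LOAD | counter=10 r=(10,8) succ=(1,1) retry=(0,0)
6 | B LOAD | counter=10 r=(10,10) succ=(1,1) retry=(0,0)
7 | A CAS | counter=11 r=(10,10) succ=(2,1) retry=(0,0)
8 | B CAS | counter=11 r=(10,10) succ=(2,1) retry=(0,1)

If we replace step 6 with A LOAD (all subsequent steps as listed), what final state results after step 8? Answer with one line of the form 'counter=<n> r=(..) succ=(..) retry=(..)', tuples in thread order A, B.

(re-executing from step 6 with the substitution; state before step 6: counter=10 r=(10,8) succ=(1,1) retry=(0,0))
6 | A LOAD | counter=10 r=(10,8) succ=(1,1) retry=(0,0)
7 | A CAS | counter=11 r=(10,8) succ=(2,1) retry=(0,0)
8 | B CAS | counter=11 r=(10,8) succ=(2,1) retry=(0,1)

counter=11 r=(10,8) succ=(2,1) retry=(0,1)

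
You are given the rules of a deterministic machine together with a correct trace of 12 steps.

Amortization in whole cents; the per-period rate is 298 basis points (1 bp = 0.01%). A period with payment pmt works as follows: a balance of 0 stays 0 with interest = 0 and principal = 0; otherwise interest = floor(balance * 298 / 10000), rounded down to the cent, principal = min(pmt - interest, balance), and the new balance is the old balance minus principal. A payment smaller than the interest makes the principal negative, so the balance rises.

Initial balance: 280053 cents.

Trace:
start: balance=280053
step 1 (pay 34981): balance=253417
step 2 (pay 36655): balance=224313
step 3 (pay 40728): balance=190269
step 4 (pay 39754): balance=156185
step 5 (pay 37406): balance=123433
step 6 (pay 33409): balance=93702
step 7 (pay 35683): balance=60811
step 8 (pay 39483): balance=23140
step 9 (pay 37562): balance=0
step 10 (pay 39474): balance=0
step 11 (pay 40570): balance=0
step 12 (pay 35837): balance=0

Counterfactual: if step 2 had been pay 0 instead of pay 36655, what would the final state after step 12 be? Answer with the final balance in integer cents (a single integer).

(re-executing from step 2 with the substitution; state before step 2: balance=253417)
step 2 (pay 0): balance=260968
step 3 (pay 40728): balance=228016
step 4 (pay 39754): balance=195056
step 5 (pay 37406): balance=163462
step 6 (pay 33409): balance=134924
step 7 (pay 35683): balance=103261
step 8 (pay 39483): balance=66855
step 9 (pay 37562): balance=31285
step 10 (pay 39474): balance=0
step 11 (pay 40570): balance=0
step 12 (pay 35837): balance=0

0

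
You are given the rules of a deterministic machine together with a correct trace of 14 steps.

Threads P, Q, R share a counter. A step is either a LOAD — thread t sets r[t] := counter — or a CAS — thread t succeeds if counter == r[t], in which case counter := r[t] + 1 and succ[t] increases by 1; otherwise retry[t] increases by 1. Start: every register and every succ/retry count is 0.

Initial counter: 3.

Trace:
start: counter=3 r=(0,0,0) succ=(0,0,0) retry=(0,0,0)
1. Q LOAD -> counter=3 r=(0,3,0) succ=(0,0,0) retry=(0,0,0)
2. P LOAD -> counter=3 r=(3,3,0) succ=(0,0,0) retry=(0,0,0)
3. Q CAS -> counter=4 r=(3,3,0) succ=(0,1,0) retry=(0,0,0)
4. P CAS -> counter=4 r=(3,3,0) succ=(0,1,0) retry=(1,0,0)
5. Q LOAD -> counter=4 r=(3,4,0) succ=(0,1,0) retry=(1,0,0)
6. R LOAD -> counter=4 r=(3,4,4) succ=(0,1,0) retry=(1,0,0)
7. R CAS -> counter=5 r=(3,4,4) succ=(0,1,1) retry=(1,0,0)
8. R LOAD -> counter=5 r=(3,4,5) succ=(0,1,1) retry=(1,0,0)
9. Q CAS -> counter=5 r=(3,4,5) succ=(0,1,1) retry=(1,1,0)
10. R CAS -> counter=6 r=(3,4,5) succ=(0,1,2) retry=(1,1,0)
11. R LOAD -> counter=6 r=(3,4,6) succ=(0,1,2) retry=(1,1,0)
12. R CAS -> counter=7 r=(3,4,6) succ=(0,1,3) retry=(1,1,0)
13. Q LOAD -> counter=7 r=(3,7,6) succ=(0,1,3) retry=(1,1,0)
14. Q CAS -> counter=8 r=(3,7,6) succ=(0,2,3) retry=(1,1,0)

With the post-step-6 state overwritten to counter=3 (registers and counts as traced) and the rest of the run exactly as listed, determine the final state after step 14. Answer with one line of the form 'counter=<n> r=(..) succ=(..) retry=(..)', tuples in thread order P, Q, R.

state after step 6 := counter=3 r=(3,4,4) succ=(0,1,0) retry=(1,0,0)
7. R CAS -> counter=3 r=(3,4,4) succ=(0,1,0) retry=(1,0,1)
8. R LOAD -> counter=3 r=(3,4,3) succ=(0,1,0) retry=(1,0,1)
9. Q CAS -> counter=3 r=(3,4,3) succ=(0,1,0) retry=(1,1,1)
10. R CAS -> counter=4 r=(3,4,3) succ=(0,1,1) retry=(1,1,1)
11. R LOAD -> counter=4 r=(3,4,4) succ=(0,1,1) retry=(1,1,1)
12. R CAS -> counter=5 r=(3,4,4) succ=(0,1,2) retry=(1,1,1)
13. Q LOAD -> counter=5 r=(3,5,4) succ=(0,1,2) retry=(1,1,1)
14. Q CAS -> counter=6 r=(3,5,4) succ=(0,2,2) retry=(1,1,1)

counter=6 r=(3,5,4) succ=(0,2,2) retry=(1,1,1)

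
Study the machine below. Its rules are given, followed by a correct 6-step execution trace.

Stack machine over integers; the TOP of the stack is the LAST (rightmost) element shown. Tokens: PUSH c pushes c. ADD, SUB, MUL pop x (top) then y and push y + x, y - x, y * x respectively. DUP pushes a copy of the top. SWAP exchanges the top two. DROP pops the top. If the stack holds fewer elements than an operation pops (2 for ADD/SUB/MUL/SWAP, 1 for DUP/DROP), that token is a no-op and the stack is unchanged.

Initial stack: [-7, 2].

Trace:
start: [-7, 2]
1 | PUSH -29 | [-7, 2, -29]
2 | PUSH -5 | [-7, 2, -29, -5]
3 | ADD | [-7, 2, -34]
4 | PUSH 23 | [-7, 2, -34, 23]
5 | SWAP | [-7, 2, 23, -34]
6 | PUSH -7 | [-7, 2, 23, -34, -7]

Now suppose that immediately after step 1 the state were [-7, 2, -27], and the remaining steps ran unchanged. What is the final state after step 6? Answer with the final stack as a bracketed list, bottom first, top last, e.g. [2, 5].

state after step 1 := [-7, 2, -27]
2 | PUSH -5 | [-7, 2, -27, -5]
3 | ADD | [-7, 2, -32]
4 | PUSH 23 | [-7, 2, -32, 23]
5 | SWAP | [-7, 2, 23, -32]
6 | PUSH -7 | [-7, 2, 23, -32, -7]

[-7, 2, 23, -32, -7]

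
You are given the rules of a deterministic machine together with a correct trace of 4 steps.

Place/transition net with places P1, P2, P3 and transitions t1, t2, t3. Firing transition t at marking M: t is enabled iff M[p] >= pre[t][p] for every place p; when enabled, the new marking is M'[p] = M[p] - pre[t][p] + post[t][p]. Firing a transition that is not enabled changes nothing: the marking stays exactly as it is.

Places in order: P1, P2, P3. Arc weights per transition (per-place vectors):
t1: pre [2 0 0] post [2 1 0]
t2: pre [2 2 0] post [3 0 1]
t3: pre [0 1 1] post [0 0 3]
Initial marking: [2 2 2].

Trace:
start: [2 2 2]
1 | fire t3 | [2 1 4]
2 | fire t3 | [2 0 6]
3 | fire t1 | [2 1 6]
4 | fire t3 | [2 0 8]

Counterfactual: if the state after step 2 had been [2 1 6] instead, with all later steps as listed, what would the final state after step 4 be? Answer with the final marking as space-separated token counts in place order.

state after step 2 := [2 1 6]
3 | fire t1 | [2 2 6]
4 | fire t3 | [2 1 8]

2 1 8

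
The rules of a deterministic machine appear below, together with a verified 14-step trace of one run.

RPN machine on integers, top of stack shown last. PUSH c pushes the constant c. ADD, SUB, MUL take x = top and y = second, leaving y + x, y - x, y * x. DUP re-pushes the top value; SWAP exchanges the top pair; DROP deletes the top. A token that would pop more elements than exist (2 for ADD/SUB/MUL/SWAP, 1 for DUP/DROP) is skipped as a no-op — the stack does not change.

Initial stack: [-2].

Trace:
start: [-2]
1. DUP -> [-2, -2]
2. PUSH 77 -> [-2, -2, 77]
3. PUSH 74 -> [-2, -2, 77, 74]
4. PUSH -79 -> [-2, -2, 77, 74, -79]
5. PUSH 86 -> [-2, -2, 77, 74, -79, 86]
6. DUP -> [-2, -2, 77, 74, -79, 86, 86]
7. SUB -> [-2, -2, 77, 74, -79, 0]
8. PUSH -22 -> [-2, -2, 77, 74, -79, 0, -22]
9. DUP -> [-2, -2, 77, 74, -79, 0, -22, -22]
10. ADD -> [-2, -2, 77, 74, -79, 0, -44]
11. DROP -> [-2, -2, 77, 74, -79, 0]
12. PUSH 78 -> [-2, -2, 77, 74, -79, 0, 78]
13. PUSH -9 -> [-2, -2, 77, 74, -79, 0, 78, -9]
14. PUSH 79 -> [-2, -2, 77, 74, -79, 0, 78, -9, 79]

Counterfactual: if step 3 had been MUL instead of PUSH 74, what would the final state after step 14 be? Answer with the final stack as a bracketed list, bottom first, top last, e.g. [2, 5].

(re-executing from step 3 with the substitution; state before step 3: [-2, -2, 77])
3. MUL -> [-2, -154]
4. PUSH -79 -> [-2, -154, -79]
5. PUSH 86 -> [-2, -154, -79, 86]
6. DUP -> [-2, -154, -79, 86, 86]
7. SUB -> [-2, -154, -79, 0]
8. PUSH -22 -> [-2, -154, -79, 0, -22]
9. DUP -> [-2, -154, -79, 0, -22, -22]
10. ADD -> [-2, -154, -79, 0, -44]
11. DROP -> [-2, -154, -79, 0]
12. PUSH 78 -> [-2, -154, -79, 0, 78]
13. PUSH -9 -> [-2, -154, -79, 0, 78, -9]
14. PUSH 79 -> [-2, -154, -79, 0, 78, -9, 79]

[-2, -154, -79, 0, 78, -9, 79]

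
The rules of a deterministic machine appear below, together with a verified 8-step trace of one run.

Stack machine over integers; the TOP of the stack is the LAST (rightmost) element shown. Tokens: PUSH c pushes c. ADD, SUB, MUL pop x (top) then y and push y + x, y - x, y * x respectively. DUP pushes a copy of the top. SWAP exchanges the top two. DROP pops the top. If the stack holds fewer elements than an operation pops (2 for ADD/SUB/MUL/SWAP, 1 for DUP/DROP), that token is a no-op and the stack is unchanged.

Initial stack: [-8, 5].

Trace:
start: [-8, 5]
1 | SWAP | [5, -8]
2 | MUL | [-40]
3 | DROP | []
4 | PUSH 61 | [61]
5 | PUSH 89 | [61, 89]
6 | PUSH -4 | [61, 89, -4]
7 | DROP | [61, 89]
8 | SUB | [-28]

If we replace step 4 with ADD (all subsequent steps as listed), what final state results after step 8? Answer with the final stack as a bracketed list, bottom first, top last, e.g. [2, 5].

(re-executing from step 4 with the substitution; state before step 4: [])
4 | ADD | []
5 | PUSH 89 | [89]
6 | PUSH -4 | [89, -4]
7 | DROP | [89]
8 | SUB | [89]

[89]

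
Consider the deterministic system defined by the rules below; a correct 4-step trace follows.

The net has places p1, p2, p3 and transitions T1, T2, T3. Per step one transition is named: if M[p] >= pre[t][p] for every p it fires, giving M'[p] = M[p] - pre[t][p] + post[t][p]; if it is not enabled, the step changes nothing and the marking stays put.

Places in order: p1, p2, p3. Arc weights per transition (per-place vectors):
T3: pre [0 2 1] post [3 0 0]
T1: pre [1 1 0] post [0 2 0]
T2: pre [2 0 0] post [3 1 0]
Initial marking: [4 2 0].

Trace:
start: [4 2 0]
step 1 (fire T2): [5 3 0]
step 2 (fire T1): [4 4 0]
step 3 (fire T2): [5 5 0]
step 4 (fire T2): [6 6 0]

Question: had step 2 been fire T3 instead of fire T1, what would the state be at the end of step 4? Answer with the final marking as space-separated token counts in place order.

(re-executing from step 2 with the substitution; state before step 2: [5 3 0])
step 2 (fire T3): [5 3 0]
step 3 (fire T2): [6 4 0]
step 4 (fire T2): [7 5 0]

7 5 0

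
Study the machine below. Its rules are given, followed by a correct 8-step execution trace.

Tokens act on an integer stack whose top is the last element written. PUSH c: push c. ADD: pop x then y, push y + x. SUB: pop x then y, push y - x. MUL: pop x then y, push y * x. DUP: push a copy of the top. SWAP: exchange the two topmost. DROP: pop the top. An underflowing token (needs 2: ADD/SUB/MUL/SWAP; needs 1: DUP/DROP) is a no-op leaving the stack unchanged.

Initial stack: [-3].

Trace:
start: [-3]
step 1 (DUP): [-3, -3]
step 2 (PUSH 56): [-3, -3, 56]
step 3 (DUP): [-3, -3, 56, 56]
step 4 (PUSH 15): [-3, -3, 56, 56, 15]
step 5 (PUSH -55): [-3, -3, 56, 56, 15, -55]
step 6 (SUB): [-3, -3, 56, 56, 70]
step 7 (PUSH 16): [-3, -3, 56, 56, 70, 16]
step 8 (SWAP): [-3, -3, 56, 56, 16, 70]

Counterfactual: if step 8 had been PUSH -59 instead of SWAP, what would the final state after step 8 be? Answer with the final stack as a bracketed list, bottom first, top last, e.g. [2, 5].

(re-executing from step 8 with the substitution; state before step 8: [-3, -3, 56, 56, 70, 16])
step 8 (PUSH -59): [-3, -3, 56, 56, 70, 16, -59]

[-3, -3, 56, 56, 70, 16, -59]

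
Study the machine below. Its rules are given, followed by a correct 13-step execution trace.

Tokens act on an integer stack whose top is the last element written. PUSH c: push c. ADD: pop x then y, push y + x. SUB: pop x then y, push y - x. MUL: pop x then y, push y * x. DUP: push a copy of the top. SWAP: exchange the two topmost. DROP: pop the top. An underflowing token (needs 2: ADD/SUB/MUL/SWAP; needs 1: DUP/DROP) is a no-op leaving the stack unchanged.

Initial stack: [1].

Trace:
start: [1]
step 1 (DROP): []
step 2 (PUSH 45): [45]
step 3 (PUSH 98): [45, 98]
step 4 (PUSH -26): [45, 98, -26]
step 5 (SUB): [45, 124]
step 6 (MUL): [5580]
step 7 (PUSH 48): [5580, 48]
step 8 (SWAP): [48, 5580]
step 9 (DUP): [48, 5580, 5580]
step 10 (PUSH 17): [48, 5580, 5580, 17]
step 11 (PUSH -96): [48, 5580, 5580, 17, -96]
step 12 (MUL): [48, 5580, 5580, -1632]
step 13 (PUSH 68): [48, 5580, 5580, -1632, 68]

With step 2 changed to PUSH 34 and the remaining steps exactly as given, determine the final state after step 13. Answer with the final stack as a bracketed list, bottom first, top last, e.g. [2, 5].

(re-executing from step 2 with the substitution; state before step 2: [])
step 2 (PUSH 34): [34]
step 3 (PUSH 98): [34, 98]
step 4 (PUSH -26): [34, 98, -26]
step 5 (SUB): [34, 124]
step 6 (MUL): [4216]
step 7 (PUSH 48): [4216, 48]
step 8 (SWAP): [48, 4216]
step 9 (DUP): [48, 4216, 4216]
step 10 (PUSH 17): [48, 4216, 4216, 17]
step 11 (PUSH -96): [48, 4216, 4216, 17, -96]
step 12 (MUL): [48, 4216, 4216, -1632]
step 13 (PUSH 68): [48, 4216, 4216, -1632, 68]

[48, 4216, 4216, -1632, 68]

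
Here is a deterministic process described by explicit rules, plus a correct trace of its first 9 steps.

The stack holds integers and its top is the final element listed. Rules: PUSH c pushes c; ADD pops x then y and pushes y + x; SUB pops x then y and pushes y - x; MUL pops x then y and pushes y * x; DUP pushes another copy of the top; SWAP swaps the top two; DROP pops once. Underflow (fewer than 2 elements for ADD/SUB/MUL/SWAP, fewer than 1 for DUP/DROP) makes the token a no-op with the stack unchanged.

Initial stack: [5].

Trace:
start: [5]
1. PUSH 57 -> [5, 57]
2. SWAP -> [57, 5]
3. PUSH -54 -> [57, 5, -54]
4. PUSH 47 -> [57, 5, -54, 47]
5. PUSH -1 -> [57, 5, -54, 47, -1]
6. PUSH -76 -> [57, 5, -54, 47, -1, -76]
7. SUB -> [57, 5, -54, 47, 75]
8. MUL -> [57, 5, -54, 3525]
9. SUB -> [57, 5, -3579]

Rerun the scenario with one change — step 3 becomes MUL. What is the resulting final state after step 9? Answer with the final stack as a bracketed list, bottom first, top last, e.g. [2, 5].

[-3240]

(re-executing from step 3 with the substitution; state before step 3: [57, 5])
3. MUL -> [285]
4. PUSH 47 -> [285, 47]
5. PUSH -1 -> [285, 47, -1]
6. PUSH -76 -> [285, 47, -1, -76]
7. SUB -> [285, 47, 75]
8. MUL -> [285, 3525]
9. SUB -> [-3240]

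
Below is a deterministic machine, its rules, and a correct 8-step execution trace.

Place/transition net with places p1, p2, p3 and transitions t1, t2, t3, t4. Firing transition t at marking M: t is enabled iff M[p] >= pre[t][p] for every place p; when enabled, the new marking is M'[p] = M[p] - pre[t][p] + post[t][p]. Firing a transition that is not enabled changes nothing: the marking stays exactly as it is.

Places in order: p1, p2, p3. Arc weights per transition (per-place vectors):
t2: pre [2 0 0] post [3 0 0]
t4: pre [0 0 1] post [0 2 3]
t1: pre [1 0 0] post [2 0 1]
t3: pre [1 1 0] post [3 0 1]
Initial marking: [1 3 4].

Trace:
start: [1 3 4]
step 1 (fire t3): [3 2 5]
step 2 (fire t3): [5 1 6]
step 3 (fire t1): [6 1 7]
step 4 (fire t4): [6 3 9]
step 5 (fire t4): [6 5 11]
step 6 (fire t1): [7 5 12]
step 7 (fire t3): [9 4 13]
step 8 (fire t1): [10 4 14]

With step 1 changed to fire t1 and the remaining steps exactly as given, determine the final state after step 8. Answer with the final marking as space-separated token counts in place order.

(re-executing from step 1 with the substitution; state before step 1: [1 3 4])
step 1 (fire t1): [2 3 5]
step 2 (fire t3): [4 2 6]
step 3 (fire t1): [5 2 7]
step 4 (fire t4): [5 4 9]
step 5 (fire t4): [5 6 11]
step 6 (fire t1): [6 6 12]
step 7 (fire t3): [8 5 13]
step 8 (fire t1): [9 5 14]

9 5 14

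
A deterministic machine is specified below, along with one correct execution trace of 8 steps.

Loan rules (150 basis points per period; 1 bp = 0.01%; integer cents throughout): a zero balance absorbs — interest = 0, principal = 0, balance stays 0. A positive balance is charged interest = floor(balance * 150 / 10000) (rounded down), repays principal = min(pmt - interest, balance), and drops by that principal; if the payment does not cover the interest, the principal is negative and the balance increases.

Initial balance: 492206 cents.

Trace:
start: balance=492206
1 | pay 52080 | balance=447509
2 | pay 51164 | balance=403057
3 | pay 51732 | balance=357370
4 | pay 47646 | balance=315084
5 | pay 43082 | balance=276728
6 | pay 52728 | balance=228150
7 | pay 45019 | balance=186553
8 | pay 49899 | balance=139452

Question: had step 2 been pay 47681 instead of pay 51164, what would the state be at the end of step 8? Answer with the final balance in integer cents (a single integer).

(re-executing from step 2 with the substitution; state before step 2: balance=447509)
2 | pay 47681 | balance=406540
3 | pay 51732 | balance=360906
4 | pay 47646 | balance=318673
5 | pay 43082 | balance=280371
6 | pay 52728 | balance=231848
7 | pay 45019 | balance=190306
8 | pay 49899 | balance=143261

143261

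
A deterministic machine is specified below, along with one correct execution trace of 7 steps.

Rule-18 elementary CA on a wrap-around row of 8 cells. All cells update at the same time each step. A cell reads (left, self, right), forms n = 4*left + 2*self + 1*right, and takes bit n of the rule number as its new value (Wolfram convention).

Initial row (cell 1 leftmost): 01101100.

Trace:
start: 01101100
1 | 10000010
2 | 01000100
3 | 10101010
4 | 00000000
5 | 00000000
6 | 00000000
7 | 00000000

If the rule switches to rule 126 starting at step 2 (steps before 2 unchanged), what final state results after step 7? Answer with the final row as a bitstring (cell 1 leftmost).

(re-executing steps 2..7 under rule 126; state before step 2: 10000010)
2 | 11000111
3 | 01101100
4 | 11111110
5 | 10000011
6 | 11000110
7 | 11101111

11101111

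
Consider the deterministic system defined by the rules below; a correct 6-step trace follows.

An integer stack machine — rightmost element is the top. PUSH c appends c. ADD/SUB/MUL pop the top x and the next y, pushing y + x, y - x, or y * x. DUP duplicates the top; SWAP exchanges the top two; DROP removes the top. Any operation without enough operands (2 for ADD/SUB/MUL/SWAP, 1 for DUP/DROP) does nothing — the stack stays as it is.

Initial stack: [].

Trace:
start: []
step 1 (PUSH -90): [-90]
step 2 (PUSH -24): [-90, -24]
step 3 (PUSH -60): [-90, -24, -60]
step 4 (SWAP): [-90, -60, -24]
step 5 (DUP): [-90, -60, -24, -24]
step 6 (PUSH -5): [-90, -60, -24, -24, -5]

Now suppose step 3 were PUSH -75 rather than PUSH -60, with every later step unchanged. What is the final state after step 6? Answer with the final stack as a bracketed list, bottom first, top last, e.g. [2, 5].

(re-executing from step 3 with the substitution; state before step 3: [-90, -24])
step 3 (PUSH -75): [-90, -24, -75]
step 4 (SWAP): [-90, -75, -24]
step 5 (DUP): [-90, -75, -24, -24]
step 6 (PUSH -5): [-90, -75, -24, -24, -5]

[-90, -75, -24, -24, -5]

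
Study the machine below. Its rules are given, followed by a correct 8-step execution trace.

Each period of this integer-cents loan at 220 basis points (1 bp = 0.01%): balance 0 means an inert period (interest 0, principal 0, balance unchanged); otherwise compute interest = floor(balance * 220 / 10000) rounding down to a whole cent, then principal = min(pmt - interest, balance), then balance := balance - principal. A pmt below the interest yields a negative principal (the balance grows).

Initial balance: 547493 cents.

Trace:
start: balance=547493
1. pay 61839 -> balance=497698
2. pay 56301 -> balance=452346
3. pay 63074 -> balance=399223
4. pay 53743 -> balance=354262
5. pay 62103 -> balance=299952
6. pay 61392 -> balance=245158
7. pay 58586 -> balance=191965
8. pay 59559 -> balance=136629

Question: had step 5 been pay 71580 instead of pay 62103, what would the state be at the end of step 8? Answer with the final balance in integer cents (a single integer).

(re-executing from step 5 with the substitution; state before step 5: balance=354262)
5. pay 71580 -> balance=290475
6. pay 61392 -> balance=235473
7. pay 58586 -> balance=182067
8. pay 59559 -> balance=126513

126513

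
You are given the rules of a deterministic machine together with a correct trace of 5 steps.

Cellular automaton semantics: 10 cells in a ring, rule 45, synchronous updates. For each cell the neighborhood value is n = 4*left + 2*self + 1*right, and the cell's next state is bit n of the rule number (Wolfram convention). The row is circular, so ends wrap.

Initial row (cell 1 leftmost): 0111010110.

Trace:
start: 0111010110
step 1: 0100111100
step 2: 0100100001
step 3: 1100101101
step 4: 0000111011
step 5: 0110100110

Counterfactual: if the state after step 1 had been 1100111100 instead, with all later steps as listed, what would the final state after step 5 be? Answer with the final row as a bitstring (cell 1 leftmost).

state after step 1 := 1100111100
step 2: 1000100000
step 3: 1010101110
step 4: 1111111001
step 5: 0000000001

0000000001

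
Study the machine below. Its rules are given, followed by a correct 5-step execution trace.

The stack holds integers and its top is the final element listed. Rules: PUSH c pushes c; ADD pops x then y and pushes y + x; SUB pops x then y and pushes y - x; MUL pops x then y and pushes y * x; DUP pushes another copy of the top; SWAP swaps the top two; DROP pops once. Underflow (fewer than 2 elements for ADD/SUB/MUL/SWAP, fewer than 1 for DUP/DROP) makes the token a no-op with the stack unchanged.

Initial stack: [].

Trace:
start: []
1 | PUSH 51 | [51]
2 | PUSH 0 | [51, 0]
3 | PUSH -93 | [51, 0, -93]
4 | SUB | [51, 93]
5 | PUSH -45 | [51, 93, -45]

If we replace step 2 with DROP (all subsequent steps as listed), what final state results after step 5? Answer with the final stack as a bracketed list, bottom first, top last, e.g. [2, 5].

[-93, -45]

(re-executing from step 2 with the substitution; state before step 2: [51])
2 | DROP | []
3 | PUSH -93 | [-93]
4 | SUB | [-93]
5 | PUSH -45 | [-93, -45]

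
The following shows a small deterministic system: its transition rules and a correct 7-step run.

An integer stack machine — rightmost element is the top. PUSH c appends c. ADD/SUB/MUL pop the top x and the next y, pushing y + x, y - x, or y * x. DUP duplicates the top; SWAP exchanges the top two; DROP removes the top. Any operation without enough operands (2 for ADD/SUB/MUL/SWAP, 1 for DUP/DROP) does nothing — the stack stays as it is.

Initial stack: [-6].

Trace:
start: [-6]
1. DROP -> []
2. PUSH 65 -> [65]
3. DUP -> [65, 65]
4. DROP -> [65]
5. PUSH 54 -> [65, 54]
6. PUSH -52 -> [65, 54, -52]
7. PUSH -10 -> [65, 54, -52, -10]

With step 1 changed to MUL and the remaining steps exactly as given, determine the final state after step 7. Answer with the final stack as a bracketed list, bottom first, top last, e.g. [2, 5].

[-6, 65, 54, -52, -10]

(re-executing from step 1 with the substitution; state before step 1: [-6])
1. MUL -> [-6]
2. PUSH 65 -> [-6, 65]
3. DUP -> [-6, 65, 65]
4. DROP -> [-6, 65]
5. PUSH 54 -> [-6, 65, 54]
6. PUSH -52 -> [-6, 65, 54, -52]
7. PUSH -10 -> [-6, 65, 54, -52, -10]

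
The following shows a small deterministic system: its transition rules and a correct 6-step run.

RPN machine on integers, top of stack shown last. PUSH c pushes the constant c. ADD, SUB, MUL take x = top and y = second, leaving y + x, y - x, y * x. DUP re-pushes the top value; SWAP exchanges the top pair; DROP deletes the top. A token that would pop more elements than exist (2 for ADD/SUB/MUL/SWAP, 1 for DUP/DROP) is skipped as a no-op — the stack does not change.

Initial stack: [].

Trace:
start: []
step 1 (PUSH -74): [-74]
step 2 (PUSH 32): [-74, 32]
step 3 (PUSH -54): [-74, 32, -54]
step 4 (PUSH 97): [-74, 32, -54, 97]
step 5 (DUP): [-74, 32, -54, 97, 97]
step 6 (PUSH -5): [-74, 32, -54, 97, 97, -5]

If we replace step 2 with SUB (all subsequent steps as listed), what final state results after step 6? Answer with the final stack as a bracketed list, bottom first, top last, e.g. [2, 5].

[-74, -54, 97, 97, -5]

(re-executing from step 2 with the substitution; state before step 2: [-74])
step 2 (SUB): [-74]
step 3 (PUSH -54): [-74, -54]
step 4 (PUSH 97): [-74, -54, 97]
step 5 (DUP): [-74, -54, 97, 97]
step 6 (PUSH -5): [-74, -54, 97, 97, -5]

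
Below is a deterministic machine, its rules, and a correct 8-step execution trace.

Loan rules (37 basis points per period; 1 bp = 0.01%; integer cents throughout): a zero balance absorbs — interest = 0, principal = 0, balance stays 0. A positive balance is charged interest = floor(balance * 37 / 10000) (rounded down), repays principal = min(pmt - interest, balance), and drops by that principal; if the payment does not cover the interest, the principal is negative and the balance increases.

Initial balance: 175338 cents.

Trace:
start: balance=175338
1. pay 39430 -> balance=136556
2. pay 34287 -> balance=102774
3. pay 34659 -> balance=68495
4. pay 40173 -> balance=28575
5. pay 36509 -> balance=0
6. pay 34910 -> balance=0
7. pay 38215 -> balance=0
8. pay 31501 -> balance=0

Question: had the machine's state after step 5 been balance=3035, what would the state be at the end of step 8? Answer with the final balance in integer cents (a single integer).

state after step 5 := balance=3035
6. pay 34910 -> balance=0
7. pay 38215 -> balance=0
8. pay 31501 -> balance=0

0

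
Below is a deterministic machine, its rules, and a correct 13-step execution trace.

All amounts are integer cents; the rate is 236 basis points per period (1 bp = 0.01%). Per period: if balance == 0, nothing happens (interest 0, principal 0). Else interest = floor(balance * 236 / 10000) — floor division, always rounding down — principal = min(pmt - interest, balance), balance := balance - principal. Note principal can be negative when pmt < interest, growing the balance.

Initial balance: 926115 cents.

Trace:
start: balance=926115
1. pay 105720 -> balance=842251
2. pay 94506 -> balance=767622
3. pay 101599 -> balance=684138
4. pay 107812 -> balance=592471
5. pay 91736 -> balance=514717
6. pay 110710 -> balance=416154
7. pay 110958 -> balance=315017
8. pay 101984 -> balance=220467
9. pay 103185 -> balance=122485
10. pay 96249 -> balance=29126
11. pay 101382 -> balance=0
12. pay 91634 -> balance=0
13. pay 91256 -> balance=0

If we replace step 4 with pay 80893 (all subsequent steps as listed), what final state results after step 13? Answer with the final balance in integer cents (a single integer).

(re-executing from step 4 with the substitution; state before step 4: balance=684138)
4. pay 80893 -> balance=619390
5. pay 91736 -> balance=542271
6. pay 110710 -> balance=444358
7. pay 110958 -> balance=343886
8. pay 101984 -> balance=250017
9. pay 103185 -> balance=152732
10. pay 96249 -> balance=60087
11. pay 101382 -> balance=0
12. pay 91634 -> balance=0
13. pay 91256 -> balance=0

0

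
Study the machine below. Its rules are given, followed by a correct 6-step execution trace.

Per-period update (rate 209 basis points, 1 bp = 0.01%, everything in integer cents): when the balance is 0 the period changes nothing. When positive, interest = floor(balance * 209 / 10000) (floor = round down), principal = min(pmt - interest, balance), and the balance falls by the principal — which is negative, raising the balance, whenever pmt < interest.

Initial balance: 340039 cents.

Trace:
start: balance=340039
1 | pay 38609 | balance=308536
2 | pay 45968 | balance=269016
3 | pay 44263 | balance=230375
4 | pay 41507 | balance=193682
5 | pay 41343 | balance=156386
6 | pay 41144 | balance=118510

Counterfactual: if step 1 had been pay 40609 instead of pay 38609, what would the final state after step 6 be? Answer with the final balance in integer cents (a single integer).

116293

(re-executing from step 1 with the substitution; state before step 1: balance=340039)
1 | pay 40609 | balance=306536
2 | pay 45968 | balance=266974
3 | pay 44263 | balance=228290
4 | pay 41507 | balance=191554
5 | pay 41343 | balance=154214
6 | pay 41144 | balance=116293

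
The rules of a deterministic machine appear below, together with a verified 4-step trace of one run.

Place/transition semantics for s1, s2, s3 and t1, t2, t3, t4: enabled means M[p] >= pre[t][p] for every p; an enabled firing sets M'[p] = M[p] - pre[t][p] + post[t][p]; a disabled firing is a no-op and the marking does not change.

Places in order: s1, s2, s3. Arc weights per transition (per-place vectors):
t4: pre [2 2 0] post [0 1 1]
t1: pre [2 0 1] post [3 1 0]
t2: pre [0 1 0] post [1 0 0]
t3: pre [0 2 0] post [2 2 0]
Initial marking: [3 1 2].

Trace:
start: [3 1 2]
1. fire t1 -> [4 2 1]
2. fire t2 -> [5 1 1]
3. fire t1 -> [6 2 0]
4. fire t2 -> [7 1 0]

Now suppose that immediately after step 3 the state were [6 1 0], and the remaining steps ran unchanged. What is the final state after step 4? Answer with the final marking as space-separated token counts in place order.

state after step 3 := [6 1 0]
4. fire t2 -> [7 0 0]

7 0 0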